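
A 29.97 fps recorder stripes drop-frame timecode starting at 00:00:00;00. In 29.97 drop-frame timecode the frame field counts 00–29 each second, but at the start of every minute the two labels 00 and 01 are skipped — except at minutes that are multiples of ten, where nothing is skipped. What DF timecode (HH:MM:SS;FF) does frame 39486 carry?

00:21:57;14

Each 10-minute DF block holds 10 × 60 × 30 − 9 × 2 = 17982 frames. 39486 ÷ 17982 → 2 full blocks, remainder 3522.
Within the partial block the first minute is 1800 frames and each further minute 1798, so 1 further minute boundary passed. Total skipped labels = 18 × 2 + 2 × 1 = 38.
Non-drop label index = 39486 + 38 = 39524; at 30 labels/s that is 00:21:57:14, i.e. DF 00:21:57;14.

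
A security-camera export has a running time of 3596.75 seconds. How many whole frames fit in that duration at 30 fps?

Frames = 3596.75 × 30 = 215805/2 ≈ 107902.5000.
Complete frames: 107902.

107902 frames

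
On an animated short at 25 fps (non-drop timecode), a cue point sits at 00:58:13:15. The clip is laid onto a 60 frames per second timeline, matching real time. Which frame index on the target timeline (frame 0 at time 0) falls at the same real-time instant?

frame 209616

Source frame index: (0×3600 + 58×60 + 13) × 25 + 15 = 87340.
Real time: 87340 / (25) = 17468/5 s.
Target frame: (17468/5) × (60) = 209616.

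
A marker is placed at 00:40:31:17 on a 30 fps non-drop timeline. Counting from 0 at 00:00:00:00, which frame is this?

frame 72947

Total seconds to the label: (0 × 3600 + 40 × 60 + 31) = 2431.
Frame index = 2431 × 30 + 17 = 72947.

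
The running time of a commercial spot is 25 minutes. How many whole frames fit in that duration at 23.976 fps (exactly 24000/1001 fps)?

35964 frames

25 min = 1500 s.
Frames = 1500 × 24000/1001 = 36000000/1001 ≈ 35964.0360.
Complete frames: 35964.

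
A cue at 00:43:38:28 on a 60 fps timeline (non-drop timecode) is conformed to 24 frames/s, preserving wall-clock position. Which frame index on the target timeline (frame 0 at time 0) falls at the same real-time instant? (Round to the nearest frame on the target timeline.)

frame 62843

Source frame index: (0×3600 + 43×60 + 38) × 60 + 28 = 157108.
Real time: 157108 / (60) = 39277/15 s.
Target frame: (39277/15) × (24) = 314216/5 ≈ 62843.200 → 62843.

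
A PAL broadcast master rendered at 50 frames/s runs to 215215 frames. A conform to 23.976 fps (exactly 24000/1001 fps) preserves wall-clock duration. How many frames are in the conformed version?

Target frames = source frames × (target rate / source rate) = 215215 × (24000/1001)/(50) = 215215 × 480/1001 = 103200.

103200 frames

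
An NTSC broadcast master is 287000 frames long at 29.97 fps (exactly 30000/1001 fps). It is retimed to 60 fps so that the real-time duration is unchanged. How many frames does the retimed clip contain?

Target frames = source frames × (target rate / source rate) = 287000 × (60)/(30000/1001) = 287000 × 1001/500 = 574574.

574574 frames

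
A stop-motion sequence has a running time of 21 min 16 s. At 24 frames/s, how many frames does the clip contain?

21 min 16 s = 1276 s.
Frames = 1276 × 24 = 30624.

30624 frames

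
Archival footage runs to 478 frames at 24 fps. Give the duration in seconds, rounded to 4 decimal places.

Running time = 478 × 1/24 = 239/12 s ≈ 19.9167 s.

19.9167 seconds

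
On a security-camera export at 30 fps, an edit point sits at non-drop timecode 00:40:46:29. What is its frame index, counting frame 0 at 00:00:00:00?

Total seconds to the label: (0 × 3600 + 40 × 60 + 46) = 2446.
Frame index = 2446 × 30 + 29 = 73409.

73409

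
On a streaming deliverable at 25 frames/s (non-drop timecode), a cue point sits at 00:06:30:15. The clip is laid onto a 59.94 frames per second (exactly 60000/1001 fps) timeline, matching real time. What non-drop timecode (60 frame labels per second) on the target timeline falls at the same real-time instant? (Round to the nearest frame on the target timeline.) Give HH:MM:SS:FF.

00:06:30:13

Source frame index: (0×3600 + 6×60 + 30) × 25 + 15 = 9765.
Real time: 9765 / (25) = 1953/5 s.
Target frame: (1953/5) × (60000/1001) = 3348000/143 ≈ 23412.587 → 23413.
At 60 labels/s: frame 23413 → 00:06:30:13.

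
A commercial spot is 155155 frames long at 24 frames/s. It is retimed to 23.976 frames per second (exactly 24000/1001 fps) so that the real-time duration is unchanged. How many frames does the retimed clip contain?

Target frames = source frames × (target rate / source rate) = 155155 × (24000/1001)/(24) = 155155 × 1000/1001 = 155000.

155000 frames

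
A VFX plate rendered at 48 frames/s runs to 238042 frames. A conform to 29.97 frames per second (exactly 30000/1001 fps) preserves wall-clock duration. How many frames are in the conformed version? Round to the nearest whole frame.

Frames at target rate = 238042 × (30000/1001) / (48) = 21253750/143 ≈ 148627.622.
Nearest whole frame: 148628.

148628 frames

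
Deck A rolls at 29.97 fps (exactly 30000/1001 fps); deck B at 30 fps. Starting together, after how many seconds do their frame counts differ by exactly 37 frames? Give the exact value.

The gap grows by |30 − 30000/1001| = 30/1001 frames per second.
Time for a 37-frame gap: 37 ÷ (30/1001) = 37037/30 s.

37037/30 seconds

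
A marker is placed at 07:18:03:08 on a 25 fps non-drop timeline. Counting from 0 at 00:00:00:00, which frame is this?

frame 657083

Total seconds to the label: (7 × 3600 + 18 × 60 + 3) = 26283.
Frame index = 26283 × 25 + 8 = 657083.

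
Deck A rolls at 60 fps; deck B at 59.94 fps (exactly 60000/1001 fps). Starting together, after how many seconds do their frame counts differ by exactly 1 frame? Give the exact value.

The gap grows by |60000/1001 − 60| = 60/1001 frames per second.
Time for a 1-frame gap: 1 ÷ (60/1001) = 1001/60 s.

1001/60 seconds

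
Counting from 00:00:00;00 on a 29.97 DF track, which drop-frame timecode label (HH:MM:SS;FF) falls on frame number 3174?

Each 10-minute DF block holds 10 × 60 × 30 − 9 × 2 = 17982 frames. 3174 ÷ 17982 → 0 full blocks, remainder 3174.
Within the partial block the first minute is 1800 frames and each further minute 1798, so 1 further minute boundary passed. Total skipped labels = 18 × 0 + 2 × 1 = 2.
Non-drop label index = 3174 + 2 = 3176; at 30 labels/s that is 00:01:45:26, i.e. DF 00:01:45;26.

00:01:45;26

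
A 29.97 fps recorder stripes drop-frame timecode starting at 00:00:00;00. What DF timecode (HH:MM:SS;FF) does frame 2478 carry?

Each 10-minute DF block holds 10 × 60 × 30 − 9 × 2 = 17982 frames. 2478 ÷ 17982 → 0 full blocks, remainder 2478.
Within the partial block the first minute is 1800 frames and each further minute 1798, so 1 further minute boundary passed. Total skipped labels = 18 × 0 + 2 × 1 = 2.
Non-drop label index = 2478 + 2 = 2480; at 30 labels/s that is 00:01:22:20, i.e. DF 00:01:22;20.

00:01:22;20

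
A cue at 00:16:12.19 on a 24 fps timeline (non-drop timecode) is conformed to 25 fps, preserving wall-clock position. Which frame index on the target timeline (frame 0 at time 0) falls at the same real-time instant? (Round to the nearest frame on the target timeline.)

frame 24320

Source frame index: (0×3600 + 16×60 + 12) × 24 + 19 = 23347.
Real time: 23347 / (24) = 23347/24 s.
Target frame: (23347/24) × (25) = 583675/24 ≈ 24319.792 → 24320.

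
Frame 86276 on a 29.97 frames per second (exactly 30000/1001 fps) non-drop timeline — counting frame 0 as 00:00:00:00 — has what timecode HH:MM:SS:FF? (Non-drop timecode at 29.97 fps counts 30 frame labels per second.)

00:47:55:26

86276 ÷ 30 = 2875 full seconds, remainder 26 frames.
2875 s = 0 h 47 min 55 s.
Timecode: 00:47:55:26.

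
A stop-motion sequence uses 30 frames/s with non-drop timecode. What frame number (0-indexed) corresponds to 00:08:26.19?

Total seconds to the label: (0 × 3600 + 8 × 60 + 26) = 506.
Frame index = 506 × 30 + 19 = 15199.

15199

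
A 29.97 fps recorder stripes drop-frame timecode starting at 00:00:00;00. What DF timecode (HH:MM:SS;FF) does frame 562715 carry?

Each 10-minute DF block holds 10 × 60 × 30 − 9 × 2 = 17982 frames. 562715 ÷ 17982 → 31 full blocks, remainder 5273.
Within the partial block the first minute is 1800 frames and each further minute 1798, so 2 further minute boundaries passed. Total skipped labels = 18 × 31 + 2 × 2 = 562.
Non-drop label index = 562715 + 562 = 563277; at 30 labels/s that is 05:12:55:27, i.e. DF 05:12:55;27.

05:12:55;27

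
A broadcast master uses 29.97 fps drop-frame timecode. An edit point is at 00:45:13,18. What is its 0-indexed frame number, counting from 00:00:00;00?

81326

As if non-drop at 30 labels/s: (0 × 3600 + 45 × 60 + 13) × 30 + 18 = 81408.
Minute boundaries passed: 45; those not divisible by 10: 45 − 4 = 41; dropped labels = 2 × 41 = 82.
Actual frame index = 81408 − 82 = 81326.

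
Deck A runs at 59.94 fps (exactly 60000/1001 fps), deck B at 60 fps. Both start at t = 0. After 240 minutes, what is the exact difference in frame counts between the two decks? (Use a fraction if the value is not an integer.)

240 min = 14400 s.
A emits 60000/1001 × 14400 = 864000000/1001 frames; B emits 60 × 14400 = 864000.
Difference = 864000/1001 frames (≈ 863.1369); B is ahead of A.

864000/1001 frames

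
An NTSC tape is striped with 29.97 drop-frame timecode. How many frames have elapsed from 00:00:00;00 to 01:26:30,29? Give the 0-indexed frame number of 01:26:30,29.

As if non-drop at 30 labels/s: (1 × 3600 + 26 × 60 + 30) × 30 + 29 = 155729.
Minute boundaries passed: 86; those not divisible by 10: 86 − 8 = 78; dropped labels = 2 × 78 = 156.
Actual frame index = 155729 − 156 = 155573.

155573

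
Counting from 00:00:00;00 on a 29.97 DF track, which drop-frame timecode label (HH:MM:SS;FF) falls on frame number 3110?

00:01:43;22

Ten DF minutes hold 17982 frames, so frame 3110 lies in block 0 (frames 0–17981) with 3110 frames into that block.
The block's first minute is 1800 frames and the rest 1798 each; 3110 frames reaches minute 1, so 0 × 18 + 1 × 2 = 2 labels have been skipped so far.
Adding those back, label number 3110 + 2 = 3112 at 30 labels/s is 103 s + 22 f = 0 h 1 min 43 s frame 22, i.e. 00:01:43;22.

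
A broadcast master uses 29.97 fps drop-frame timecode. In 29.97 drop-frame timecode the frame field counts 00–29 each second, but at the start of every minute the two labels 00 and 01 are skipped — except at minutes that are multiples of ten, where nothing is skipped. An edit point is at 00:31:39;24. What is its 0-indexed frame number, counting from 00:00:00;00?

As if non-drop at 30 labels/s: (0 × 3600 + 31 × 60 + 39) × 30 + 24 = 56994.
Minute boundaries passed: 31; those not divisible by 10: 31 − 3 = 28; dropped labels = 2 × 28 = 56.
Actual frame index = 56994 − 56 = 56938.

56938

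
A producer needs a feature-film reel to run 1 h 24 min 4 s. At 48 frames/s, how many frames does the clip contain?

242112 frames

1 h 24 min 4 s = 5044 s.
Frames = 5044 × 48 = 242112.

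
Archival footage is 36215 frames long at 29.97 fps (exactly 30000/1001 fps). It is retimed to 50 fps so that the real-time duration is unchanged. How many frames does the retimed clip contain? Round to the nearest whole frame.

60419 frames

Frames at target rate = 36215 × (50) / (30000/1001) = 7250243/120 ≈ 60418.692.
Nearest whole frame: 60419.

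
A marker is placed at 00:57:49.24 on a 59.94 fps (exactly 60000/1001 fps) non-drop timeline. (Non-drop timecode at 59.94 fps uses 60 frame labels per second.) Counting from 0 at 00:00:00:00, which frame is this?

Total seconds to the label: (0 × 3600 + 57 × 60 + 49) = 3469.
Frame index = 3469 × 60 + 24 = 208164.

frame 208164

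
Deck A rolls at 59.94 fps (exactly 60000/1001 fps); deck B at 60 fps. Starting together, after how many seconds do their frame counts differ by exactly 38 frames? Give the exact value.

The gap grows by |60 − 60000/1001| = 60/1001 frames per second.
Time for a 38-frame gap: 38 ÷ (60/1001) = 19019/30 s.

19019/30 seconds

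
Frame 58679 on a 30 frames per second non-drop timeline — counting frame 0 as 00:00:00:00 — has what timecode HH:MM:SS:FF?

58679 ÷ 30 = 1955 full seconds, remainder 29 frames.
1955 s = 0 h 32 min 35 s.
Timecode: 00:32:35:29.

00:32:35:29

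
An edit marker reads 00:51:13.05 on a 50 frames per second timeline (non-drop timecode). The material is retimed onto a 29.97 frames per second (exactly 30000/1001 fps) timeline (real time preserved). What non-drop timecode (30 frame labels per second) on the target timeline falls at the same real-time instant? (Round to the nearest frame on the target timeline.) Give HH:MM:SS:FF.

Source frame index: (0×3600 + 51×60 + 13) × 50 + 5 = 153655.
Real time: 153655 / (50) = 30731/10 s.
Target frame: (30731/10) × (30000/1001) = 92193000/1001 ≈ 92100.899 → 92101.
At 30 labels/s: frame 92101 → 00:51:10:01.

00:51:10:01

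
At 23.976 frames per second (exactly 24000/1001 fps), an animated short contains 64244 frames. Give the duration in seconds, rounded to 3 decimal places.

2679.510 seconds

Running time = 64244 × 1001/24000 = 16077061/6000 s ≈ 2679.510 s.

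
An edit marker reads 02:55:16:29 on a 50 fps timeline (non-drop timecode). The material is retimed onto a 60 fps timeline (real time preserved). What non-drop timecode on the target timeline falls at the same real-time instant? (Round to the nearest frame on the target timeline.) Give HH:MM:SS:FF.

Source frame index: (2×3600 + 55×60 + 16) × 50 + 29 = 525829.
Real time: 525829 / (50) = 525829/50 s.
Target frame: (525829/50) × (60) = 3154974/5 ≈ 630994.800 → 630995.
At 60 labels/s: frame 630995 → 02:55:16:35.

02:55:16:35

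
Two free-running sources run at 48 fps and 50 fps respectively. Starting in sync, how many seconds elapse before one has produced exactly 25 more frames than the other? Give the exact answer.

The gap grows by |50 − 48| = 2 frames per second.
Time for a 25-frame gap: 25 ÷ (2) = 12.5 s.

12.5 seconds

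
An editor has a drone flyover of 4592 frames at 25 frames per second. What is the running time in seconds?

183.68 seconds

Running time = 4592 / (25) = 183.68 s.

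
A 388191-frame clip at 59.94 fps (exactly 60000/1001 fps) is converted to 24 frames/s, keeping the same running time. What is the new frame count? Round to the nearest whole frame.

Frames at target rate = 388191 × (24) / (60000/1001) = 388579191/2500 ≈ 155431.676.
Nearest whole frame: 155432.

155432 frames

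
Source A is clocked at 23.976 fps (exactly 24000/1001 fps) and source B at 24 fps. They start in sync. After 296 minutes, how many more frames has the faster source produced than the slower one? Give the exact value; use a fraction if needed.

296 min = 17760 s.
A emits 24000/1001 × 17760 = 426240000/1001 frames; B emits 24 × 17760 = 426240.
Difference = 426240/1001 frames (≈ 425.8142); B is ahead of A.

426240/1001 frames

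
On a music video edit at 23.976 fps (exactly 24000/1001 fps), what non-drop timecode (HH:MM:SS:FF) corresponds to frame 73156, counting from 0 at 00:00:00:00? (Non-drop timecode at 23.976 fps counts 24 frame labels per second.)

73156 ÷ 24 = 3048 full seconds, remainder 4 frames.
3048 s = 0 h 50 min 48 s.
Timecode: 00:50:48:04.

00:50:48:04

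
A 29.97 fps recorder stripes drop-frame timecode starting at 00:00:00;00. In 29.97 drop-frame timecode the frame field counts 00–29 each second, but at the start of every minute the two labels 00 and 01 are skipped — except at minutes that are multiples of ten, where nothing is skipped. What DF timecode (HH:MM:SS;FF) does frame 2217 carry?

00:01:13;29

Each 10-minute DF block holds 10 × 60 × 30 − 9 × 2 = 17982 frames. 2217 ÷ 17982 → 0 full blocks, remainder 2217.
Within the partial block the first minute is 1800 frames and each further minute 1798, so 1 further minute boundary passed. Total skipped labels = 18 × 0 + 2 × 1 = 2.
Non-drop label index = 2217 + 2 = 2219; at 30 labels/s that is 00:01:13:29, i.e. DF 00:01:13;29.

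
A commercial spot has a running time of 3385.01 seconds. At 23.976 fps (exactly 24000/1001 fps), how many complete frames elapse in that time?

81159 frames

Frames = 3385.01 × 24000/1001 = 81240240/1001 ≈ 81159.0809.
Complete frames: 81159.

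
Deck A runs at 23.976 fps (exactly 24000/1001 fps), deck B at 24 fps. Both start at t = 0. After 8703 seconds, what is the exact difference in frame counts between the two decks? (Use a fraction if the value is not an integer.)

208872/1001 frames

A emits 24000/1001 × 8703 = 208872000/1001 frames; B emits 24 × 8703 = 208872.
Difference = 208872/1001 frames (≈ 208.6633); B is ahead of A.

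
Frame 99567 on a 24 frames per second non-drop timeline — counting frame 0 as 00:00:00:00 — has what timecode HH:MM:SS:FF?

99567 ÷ 24 = 4148 full seconds, remainder 15 frames.
4148 s = 1 h 9 min 8 s.
Timecode: 01:09:08:15.

01:09:08:15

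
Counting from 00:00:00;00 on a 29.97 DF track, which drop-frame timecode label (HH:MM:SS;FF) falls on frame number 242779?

02:15:00;23

Ten DF minutes hold 17982 frames, so frame 242779 lies in block 13 (frames 233766–251747) with 9013 frames into that block.
The block's first minute is 1800 frames and the rest 1798 each; 9013 frames reaches minute 5, so 13 × 18 + 5 × 2 = 244 labels have been skipped so far.
Adding those back, label number 242779 + 244 = 243023 at 30 labels/s is 8100 s + 23 f = 2 h 15 min 0 s frame 23, i.e. 02:15:00;23.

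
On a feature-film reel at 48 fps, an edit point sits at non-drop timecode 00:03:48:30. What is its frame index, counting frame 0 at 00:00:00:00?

10974

Total seconds to the label: (0 × 3600 + 3 × 60 + 48) = 228.
Frame index = 228 × 48 + 30 = 10974.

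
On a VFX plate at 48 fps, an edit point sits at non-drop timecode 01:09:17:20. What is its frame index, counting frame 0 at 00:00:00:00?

frame 199556

Total seconds to the label: (1 × 3600 + 9 × 60 + 17) = 4157.
Frame index = 4157 × 48 + 20 = 199556.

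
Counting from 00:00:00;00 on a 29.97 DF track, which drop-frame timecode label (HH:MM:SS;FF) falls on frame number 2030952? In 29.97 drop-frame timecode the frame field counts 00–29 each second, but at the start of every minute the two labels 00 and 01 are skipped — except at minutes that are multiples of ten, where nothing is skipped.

18:49:26;06

Each 10-minute DF block holds 10 × 60 × 30 − 9 × 2 = 17982 frames. 2030952 ÷ 17982 → 112 full blocks, remainder 16968.
Within the partial block the first minute is 1800 frames and each further minute 1798, so 9 further minute boundaries passed. Total skipped labels = 18 × 112 + 2 × 9 = 2034.
Non-drop label index = 2030952 + 2034 = 2032986; at 30 labels/s that is 18:49:26:06, i.e. DF 18:49:26;06.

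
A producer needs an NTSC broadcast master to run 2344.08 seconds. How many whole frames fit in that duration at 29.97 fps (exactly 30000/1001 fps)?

Frames = 2344.08 × 30000/1001 = 70322400/1001 ≈ 70252.1479.
Complete frames: 70252.

70252 frames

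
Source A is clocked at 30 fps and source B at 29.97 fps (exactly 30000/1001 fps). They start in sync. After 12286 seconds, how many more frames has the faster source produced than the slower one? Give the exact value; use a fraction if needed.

368580/1001 frames

A emits 30 × 12286 = 368580 frames; B emits 30000/1001 × 12286 = 368580000/1001.
Difference = 368580/1001 frames (≈ 368.2118); B is behind A.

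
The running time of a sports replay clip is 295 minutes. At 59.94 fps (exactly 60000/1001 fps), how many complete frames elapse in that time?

295 min = 17700 s.
Frames = 17700 × 60000/1001 = 1062000000/1001 ≈ 1060939.0609.
Complete frames: 1060939.

1060939 frames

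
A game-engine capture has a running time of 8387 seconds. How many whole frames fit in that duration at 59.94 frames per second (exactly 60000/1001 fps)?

Frames = 8387 × 60000/1001 = 503220000/1001 ≈ 502717.2827.
Complete frames: 502717.

502717 frames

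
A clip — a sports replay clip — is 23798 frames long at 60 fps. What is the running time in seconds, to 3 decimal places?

396.633 seconds

Running time = 23798 × 1/60 = 11899/30 s ≈ 396.633 s.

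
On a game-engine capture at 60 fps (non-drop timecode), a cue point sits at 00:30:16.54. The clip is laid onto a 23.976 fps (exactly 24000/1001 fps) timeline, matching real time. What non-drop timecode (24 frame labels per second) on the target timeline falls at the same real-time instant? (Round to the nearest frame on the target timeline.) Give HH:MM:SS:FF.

00:30:15:02

Source frame index: (0×3600 + 30×60 + 16) × 60 + 54 = 109014.
Real time: 109014 / (60) = 18169/10 s.
Target frame: (18169/10) × (24000/1001) = 43605600/1001 ≈ 43562.038 → 43562.
At 24 labels/s: frame 43562 → 00:30:15:02.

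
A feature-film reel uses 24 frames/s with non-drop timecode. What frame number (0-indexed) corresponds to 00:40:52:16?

Total seconds to the label: (0 × 3600 + 40 × 60 + 52) = 2452.
Frame index = 2452 × 24 + 16 = 58864.

frame 58864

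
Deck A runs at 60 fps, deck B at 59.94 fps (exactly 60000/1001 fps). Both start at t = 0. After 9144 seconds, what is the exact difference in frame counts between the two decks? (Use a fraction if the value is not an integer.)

548640/1001 frames

A emits 60 × 9144 = 548640 frames; B emits 60000/1001 × 9144 = 548640000/1001.
Difference = 548640/1001 frames (≈ 548.0919); B is behind A.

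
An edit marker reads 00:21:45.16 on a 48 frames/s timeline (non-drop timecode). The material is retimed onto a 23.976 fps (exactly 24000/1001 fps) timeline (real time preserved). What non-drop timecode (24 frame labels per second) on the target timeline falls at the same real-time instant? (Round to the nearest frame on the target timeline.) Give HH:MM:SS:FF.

Source frame index: (0×3600 + 21×60 + 45) × 48 + 16 = 62656.
Real time: 62656 / (48) = 3916/3 s.
Target frame: (3916/3) × (24000/1001) = 2848000/91 ≈ 31296.703 → 31297.
At 24 labels/s: frame 31297 → 00:21:44:01.

00:21:44:01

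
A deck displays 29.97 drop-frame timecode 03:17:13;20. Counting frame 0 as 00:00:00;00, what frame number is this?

As if non-drop at 30 labels/s: (3 × 3600 + 17 × 60 + 13) × 30 + 20 = 355010.
Minute boundaries passed: 197; those not divisible by 10: 197 − 19 = 178; dropped labels = 2 × 178 = 356.
Actual frame index = 355010 − 356 = 354654.

354654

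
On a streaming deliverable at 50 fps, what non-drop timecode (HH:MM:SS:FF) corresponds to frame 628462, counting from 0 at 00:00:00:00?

628462 ÷ 50 = 12569 full seconds, remainder 12 frames.
12569 s = 3 h 29 min 29 s.
Timecode: 03:29:29:12.

03:29:29:12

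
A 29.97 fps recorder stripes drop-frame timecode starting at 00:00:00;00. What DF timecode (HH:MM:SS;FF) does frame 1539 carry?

00:00:51;09

Ten DF minutes hold 17982 frames, so frame 1539 lies in block 0 (frames 0–17981) with 1539 frames into that block.
The block's first minute is 1800 frames and the rest 1798 each; 1539 frames reaches minute 0, so 0 × 18 + 0 × 2 = 0 labels have been skipped so far.
Adding those back, label number 1539 + 0 = 1539 at 30 labels/s is 51 s + 9 f = 0 h 0 min 51 s frame 9, i.e. 00:00:51;09.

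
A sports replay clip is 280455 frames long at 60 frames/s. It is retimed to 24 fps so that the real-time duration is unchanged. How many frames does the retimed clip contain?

Target frames = source frames × (target rate / source rate) = 280455 × (24)/(60) = 280455 × 2/5 = 112182.

112182 frames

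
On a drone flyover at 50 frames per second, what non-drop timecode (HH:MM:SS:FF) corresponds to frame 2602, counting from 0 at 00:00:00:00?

00:00:52:02

2602 ÷ 50 = 52 full seconds, remainder 2 frames.
52 s = 0 h 0 min 52 s.
Timecode: 00:00:52:02.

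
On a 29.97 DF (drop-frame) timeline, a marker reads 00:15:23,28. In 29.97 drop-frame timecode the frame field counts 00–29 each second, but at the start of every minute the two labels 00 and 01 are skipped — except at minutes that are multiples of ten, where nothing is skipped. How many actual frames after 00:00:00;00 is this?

27690

Complete 10-minute blocks: 1, each 17982 frames → 17982.
Remaining 5 whole minutes in the current block: 1800 + 4 × 1798 = 8992 frames.
Within the current minute: 23 × 30 + 28 − 2 = 716 (labels ;00/;01 skipped at this minute). Total = 17982 + 8992 + 716 = 27690.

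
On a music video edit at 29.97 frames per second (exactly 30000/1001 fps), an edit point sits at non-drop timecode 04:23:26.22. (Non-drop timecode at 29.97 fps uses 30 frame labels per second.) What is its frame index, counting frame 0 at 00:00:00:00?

474202

Total seconds to the label: (4 × 3600 + 23 × 60 + 26) = 15806.
Frame index = 15806 × 30 + 22 = 474202.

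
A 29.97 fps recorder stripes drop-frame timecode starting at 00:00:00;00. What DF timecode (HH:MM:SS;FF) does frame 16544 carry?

00:09:12;02

Ten DF minutes hold 17982 frames, so frame 16544 lies in block 0 (frames 0–17981) with 16544 frames into that block.
The block's first minute is 1800 frames and the rest 1798 each; 16544 frames reaches minute 9, so 0 × 18 + 9 × 2 = 18 labels have been skipped so far.
Adding those back, label number 16544 + 18 = 16562 at 30 labels/s is 552 s + 2 f = 0 h 9 min 12 s frame 2, i.e. 00:09:12;02.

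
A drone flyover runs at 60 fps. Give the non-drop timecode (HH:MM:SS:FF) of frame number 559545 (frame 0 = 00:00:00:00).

559545 ÷ 60 = 9325 full seconds, remainder 45 frames.
9325 s = 2 h 35 min 25 s.
Timecode: 02:35:25:45.

02:35:25:45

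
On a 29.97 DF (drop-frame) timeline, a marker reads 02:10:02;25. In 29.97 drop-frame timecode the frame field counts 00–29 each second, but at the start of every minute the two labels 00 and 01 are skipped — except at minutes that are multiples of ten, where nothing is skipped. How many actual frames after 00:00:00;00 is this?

233851

Complete 10-minute blocks: 13, each 17982 frames → 233766.
Remaining 0 whole minutes in the current block: 0 frames.
Within the current minute: 2 × 30 + 25 = 85. Total = 233766 + 0 + 85 = 233851.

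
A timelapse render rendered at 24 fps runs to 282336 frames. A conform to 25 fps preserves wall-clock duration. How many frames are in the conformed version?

Target frames = source frames × (target rate / source rate) = 282336 × (25)/(24) = 282336 × 25/24 = 294100.

294100 frames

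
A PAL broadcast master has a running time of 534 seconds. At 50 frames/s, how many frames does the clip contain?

Frames = 534 × 50 = 26700.

26700 frames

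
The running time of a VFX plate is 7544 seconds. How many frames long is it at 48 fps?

Frames = 7544 × 48 = 362112.

362112 frames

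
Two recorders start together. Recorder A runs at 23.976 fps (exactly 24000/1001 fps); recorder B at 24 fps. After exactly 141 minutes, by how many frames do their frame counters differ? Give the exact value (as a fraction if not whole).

141 min = 8460 s.
A emits 24000/1001 × 8460 = 203040000/1001 frames; B emits 24 × 8460 = 203040.
Difference = 203040/1001 frames (≈ 202.8372); B is ahead of A.

203040/1001 frames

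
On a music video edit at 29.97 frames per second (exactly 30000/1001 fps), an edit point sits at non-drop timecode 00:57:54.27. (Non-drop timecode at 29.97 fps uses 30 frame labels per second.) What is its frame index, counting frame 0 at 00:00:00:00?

Total seconds to the label: (0 × 3600 + 57 × 60 + 54) = 3474.
Frame index = 3474 × 30 + 27 = 104247.

frame 104247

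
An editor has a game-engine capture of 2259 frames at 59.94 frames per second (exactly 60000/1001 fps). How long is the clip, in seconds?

Running time = 2259 / (60000/1001) = 37.68765 s.

37.68765 seconds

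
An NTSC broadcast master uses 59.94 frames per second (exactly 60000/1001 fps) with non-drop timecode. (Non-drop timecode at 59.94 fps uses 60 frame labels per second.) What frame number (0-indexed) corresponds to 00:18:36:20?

frame 66980

Total seconds to the label: (0 × 3600 + 18 × 60 + 36) = 1116.
Frame index = 1116 × 60 + 20 = 66980.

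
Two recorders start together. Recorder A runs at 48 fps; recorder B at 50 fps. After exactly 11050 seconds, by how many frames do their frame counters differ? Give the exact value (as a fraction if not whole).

22100 frames

A emits 48 × 11050 = 530400 frames; B emits 50 × 11050 = 552500.
Difference = 22100 frames; B is ahead of A.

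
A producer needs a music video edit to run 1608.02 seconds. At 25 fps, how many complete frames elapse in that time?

Frames = 1608.02 × 25 = 80401/2 ≈ 40200.5000.
Complete frames: 40200.

40200 frames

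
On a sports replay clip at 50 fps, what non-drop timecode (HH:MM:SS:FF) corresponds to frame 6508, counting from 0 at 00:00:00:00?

00:02:10:08

6508 ÷ 50 = 130 full seconds, remainder 8 frames.
130 s = 0 h 2 min 10 s.
Timecode: 00:02:10:08.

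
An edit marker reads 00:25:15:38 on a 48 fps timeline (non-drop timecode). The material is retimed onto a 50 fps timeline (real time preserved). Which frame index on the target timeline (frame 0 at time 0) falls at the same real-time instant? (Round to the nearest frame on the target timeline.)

frame 75790

Source frame index: (0×3600 + 25×60 + 15) × 48 + 38 = 72758.
Real time: 72758 / (48) = 36379/24 s.
Target frame: (36379/24) × (50) = 909475/12 ≈ 75789.583 → 75790.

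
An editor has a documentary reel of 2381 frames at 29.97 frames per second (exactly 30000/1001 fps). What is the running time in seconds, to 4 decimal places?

79.4460 seconds

Running time = 2381 × 1001/30000 = 2383381/30000 s ≈ 79.4460 s.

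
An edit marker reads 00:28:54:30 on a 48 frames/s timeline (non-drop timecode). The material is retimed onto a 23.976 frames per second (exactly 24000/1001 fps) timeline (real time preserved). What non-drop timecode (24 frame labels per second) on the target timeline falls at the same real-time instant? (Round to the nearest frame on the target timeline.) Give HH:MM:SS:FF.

00:28:52:21

Source frame index: (0×3600 + 28×60 + 54) × 48 + 30 = 83262.
Real time: 83262 / (48) = 13877/8 s.
Target frame: (13877/8) × (24000/1001) = 41631000/1001 ≈ 41589.411 → 41589.
At 24 labels/s: frame 41589 → 00:28:52:21.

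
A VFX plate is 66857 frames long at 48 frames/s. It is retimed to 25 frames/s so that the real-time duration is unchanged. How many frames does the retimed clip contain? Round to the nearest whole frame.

Frames at target rate = 66857 × (25) / (48) = 1671425/48 ≈ 34821.354.
Nearest whole frame: 34821.

34821 frames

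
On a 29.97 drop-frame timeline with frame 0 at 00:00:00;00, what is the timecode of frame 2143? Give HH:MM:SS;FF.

Each 10-minute DF block holds 10 × 60 × 30 − 9 × 2 = 17982 frames. 2143 ÷ 17982 → 0 full blocks, remainder 2143.
Within the partial block the first minute is 1800 frames and each further minute 1798, so 1 further minute boundary passed. Total skipped labels = 18 × 0 + 2 × 1 = 2.
Non-drop label index = 2143 + 2 = 2145; at 30 labels/s that is 00:01:11:15, i.e. DF 00:01:11;15.

00:01:11;15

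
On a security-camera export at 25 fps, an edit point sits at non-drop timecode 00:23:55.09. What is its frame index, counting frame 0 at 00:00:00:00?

35884

Total seconds to the label: (0 × 3600 + 23 × 60 + 55) = 1435.
Frame index = 1435 × 25 + 9 = 35884.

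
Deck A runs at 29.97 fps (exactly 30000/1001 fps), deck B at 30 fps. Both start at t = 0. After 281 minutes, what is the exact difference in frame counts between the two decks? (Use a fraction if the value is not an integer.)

505800/1001 frames

281 min = 16860 s.
A emits 30000/1001 × 16860 = 505800000/1001 frames; B emits 30 × 16860 = 505800.
Difference = 505800/1001 frames (≈ 505.2947); B is ahead of A.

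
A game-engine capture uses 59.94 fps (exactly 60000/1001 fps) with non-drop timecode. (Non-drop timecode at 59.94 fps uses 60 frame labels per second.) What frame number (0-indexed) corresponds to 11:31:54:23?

Total seconds to the label: (11 × 3600 + 31 × 60 + 54) = 41514.
Frame index = 41514 × 60 + 23 = 2490863.

frame 2490863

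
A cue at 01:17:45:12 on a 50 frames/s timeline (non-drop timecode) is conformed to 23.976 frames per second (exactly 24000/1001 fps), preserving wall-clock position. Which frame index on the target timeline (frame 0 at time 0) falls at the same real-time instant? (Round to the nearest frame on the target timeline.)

frame 111854

Source frame index: (1×3600 + 17×60 + 45) × 50 + 12 = 233262.
Real time: 233262 / (50) = 116631/25 s.
Target frame: (116631/25) × (24000/1001) = 111965760/1001 ≈ 111853.906 → 111854.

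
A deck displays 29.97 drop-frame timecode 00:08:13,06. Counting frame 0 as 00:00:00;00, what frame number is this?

14780

Complete 10-minute blocks: 0, each 17982 frames → 0.
Remaining 8 whole minutes in the current block: 1800 + 7 × 1798 = 14386 frames.
Within the current minute: 13 × 30 + 6 − 2 = 394 (labels ;00/;01 skipped at this minute). Total = 0 + 14386 + 394 = 14780.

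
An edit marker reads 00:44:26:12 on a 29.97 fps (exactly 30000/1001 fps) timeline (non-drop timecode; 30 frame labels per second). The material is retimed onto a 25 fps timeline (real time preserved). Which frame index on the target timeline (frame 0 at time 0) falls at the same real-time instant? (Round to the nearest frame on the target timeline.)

Source frame index: (0×3600 + 44×60 + 26) × 30 + 12 = 79992.
Real time: 79992 / (30000/1001) = 3336333/1250 s.
Target frame: (3336333/1250) × (25) = 3336333/50 ≈ 66726.660 → 66727.

frame 66727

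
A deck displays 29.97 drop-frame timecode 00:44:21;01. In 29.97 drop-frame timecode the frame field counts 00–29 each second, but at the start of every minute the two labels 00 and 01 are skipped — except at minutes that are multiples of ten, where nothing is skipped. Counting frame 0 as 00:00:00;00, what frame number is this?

Complete 10-minute blocks: 4, each 17982 frames → 71928.
Remaining 4 whole minutes in the current block: 1800 + 3 × 1798 = 7194 frames.
Within the current minute: 21 × 30 + 1 − 2 = 629 (labels ;00/;01 skipped at this minute). Total = 71928 + 7194 + 629 = 79751.

79751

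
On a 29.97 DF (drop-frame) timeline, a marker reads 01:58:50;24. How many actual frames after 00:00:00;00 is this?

213710

Complete 10-minute blocks: 11, each 17982 frames → 197802.
Remaining 8 whole minutes in the current block: 1800 + 7 × 1798 = 14386 frames.
Within the current minute: 50 × 30 + 24 − 2 = 1522 (labels ;00/;01 skipped at this minute). Total = 197802 + 14386 + 1522 = 213710.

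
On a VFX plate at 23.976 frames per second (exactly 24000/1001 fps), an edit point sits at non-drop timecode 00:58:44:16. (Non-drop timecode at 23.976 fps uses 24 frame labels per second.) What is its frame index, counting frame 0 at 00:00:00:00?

Total seconds to the label: (0 × 3600 + 58 × 60 + 44) = 3524.
Frame index = 3524 × 24 + 16 = 84592.

frame 84592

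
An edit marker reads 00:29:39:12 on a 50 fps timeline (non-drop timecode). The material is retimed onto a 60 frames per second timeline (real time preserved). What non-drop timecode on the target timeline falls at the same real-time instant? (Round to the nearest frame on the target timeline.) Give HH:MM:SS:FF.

00:29:39:14

Source frame index: (0×3600 + 29×60 + 39) × 50 + 12 = 88962.
Real time: 88962 / (50) = 44481/25 s.
Target frame: (44481/25) × (60) = 533772/5 ≈ 106754.400 → 106754.
At 60 labels/s: frame 106754 → 00:29:39:14.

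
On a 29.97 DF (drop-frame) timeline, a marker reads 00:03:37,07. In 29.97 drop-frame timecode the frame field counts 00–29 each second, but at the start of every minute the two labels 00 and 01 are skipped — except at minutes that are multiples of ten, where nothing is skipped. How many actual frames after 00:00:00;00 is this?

6511

As if non-drop at 30 labels/s: (0 × 3600 + 3 × 60 + 37) × 30 + 7 = 6517.
Minute boundaries passed: 3; those not divisible by 10: 3 − 0 = 3; dropped labels = 2 × 3 = 6.
Actual frame index = 6517 − 6 = 6511.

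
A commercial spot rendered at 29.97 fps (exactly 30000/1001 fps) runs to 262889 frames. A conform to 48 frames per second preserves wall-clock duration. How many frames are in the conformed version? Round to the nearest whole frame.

421043 frames

Frames at target rate = 262889 × (48) / (30000/1001) = 263151889/625 ≈ 421043.022.
Nearest whole frame: 421043.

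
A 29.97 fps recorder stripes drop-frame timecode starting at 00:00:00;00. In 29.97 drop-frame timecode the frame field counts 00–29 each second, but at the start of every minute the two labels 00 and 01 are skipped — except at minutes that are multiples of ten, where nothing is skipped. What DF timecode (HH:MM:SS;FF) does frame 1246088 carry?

11:32:57;24

Ten DF minutes hold 17982 frames, so frame 1246088 lies in block 69 (frames 1240758–1258739) with 5330 frames into that block.
The block's first minute is 1800 frames and the rest 1798 each; 5330 frames reaches minute 2, so 69 × 18 + 2 × 2 = 1246 labels have been skipped so far.
Adding those back, label number 1246088 + 1246 = 1247334 at 30 labels/s is 41577 s + 24 f = 11 h 32 min 57 s frame 24, i.e. 11:32:57;24.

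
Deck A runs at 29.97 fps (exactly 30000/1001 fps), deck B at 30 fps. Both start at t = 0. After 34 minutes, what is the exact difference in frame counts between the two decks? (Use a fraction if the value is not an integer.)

61200/1001 frames

34 min = 2040 s.
A emits 30000/1001 × 2040 = 61200000/1001 frames; B emits 30 × 2040 = 61200.
Difference = 61200/1001 frames (≈ 61.1389); B is ahead of A.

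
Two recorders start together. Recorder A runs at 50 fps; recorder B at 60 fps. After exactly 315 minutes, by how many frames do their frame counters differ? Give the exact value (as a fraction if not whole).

189000 frames

315 min = 18900 s.
A emits 50 × 18900 = 945000 frames; B emits 60 × 18900 = 1134000.
Difference = 189000 frames; B is ahead of A.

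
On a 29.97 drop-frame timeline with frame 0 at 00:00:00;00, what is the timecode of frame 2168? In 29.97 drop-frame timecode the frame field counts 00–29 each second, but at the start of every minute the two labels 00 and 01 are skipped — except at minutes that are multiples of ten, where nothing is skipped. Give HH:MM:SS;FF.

Ten DF minutes hold 17982 frames, so frame 2168 lies in block 0 (frames 0–17981) with 2168 frames into that block.
The block's first minute is 1800 frames and the rest 1798 each; 2168 frames reaches minute 1, so 0 × 18 + 1 × 2 = 2 labels have been skipped so far.
Adding those back, label number 2168 + 2 = 2170 at 30 labels/s is 72 s + 10 f = 0 h 1 min 12 s frame 10, i.e. 00:01:12;10.

00:01:12;10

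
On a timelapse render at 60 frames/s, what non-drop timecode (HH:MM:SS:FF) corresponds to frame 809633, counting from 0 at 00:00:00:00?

809633 ÷ 60 = 13493 full seconds, remainder 53 frames.
13493 s = 3 h 44 min 53 s.
Timecode: 03:44:53:53.

03:44:53:53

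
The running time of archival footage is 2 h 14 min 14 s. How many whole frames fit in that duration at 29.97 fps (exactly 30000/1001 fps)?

241378 frames

2 h 14 min 14 s = 8054 s.
Frames = 8054 × 30000/1001 = 241620000/1001 ≈ 241378.6214.
Complete frames: 241378.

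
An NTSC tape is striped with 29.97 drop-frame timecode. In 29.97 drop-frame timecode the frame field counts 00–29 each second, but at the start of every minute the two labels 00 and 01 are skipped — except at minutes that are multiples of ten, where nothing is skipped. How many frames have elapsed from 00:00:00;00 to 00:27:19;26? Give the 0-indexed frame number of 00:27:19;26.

49146

As if non-drop at 30 labels/s: (0 × 3600 + 27 × 60 + 19) × 30 + 26 = 49196.
Minute boundaries passed: 27; those not divisible by 10: 27 − 2 = 25; dropped labels = 2 × 25 = 50.
Actual frame index = 49196 − 50 = 49146.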